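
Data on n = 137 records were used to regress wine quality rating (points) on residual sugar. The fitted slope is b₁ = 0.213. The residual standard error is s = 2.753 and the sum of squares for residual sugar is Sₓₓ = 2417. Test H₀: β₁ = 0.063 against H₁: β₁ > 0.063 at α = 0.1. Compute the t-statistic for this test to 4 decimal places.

SE(b₁) = s/√Sₓₓ = 2.753/√2417 = 0.0559974.
t = (0.213 − 0.063) / 0.0559974 = 2.6787.
df = n − 2 = 135.
One-sided p ≈ 0.0042, which is < 0.1, so reject H₀.
There is evidence that the true slope on residual sugar exceeds 0.063 points per unit.

t = 2.6787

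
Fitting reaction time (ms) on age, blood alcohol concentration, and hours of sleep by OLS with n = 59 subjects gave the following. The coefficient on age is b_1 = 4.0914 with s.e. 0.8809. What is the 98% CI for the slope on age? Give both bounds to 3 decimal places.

df = n − k − 1 = 59 − 3 − 1 = 55.
t* = t_{0.01, 55} = 2.396081.
Margin = t* × SE = 2.396081 × 0.8809 = 2.11071.
CI: 4.0914 ± 2.11071 → (1.981, 6.202).
With 98% confidence, each one-unit increase in age is associated with a change of between 1.981 and 6.202 ms in reaction time, holding the other predictors fixed.

(1.981, 6.202)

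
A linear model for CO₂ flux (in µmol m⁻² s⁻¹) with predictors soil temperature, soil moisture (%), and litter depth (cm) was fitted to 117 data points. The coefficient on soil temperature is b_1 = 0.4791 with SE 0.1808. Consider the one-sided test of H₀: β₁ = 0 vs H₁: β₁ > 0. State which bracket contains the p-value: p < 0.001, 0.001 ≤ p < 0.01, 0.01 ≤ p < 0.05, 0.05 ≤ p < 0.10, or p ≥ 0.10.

t = 0.4791 / 0.1808 = 2.650.
df = n − k − 1 = 117 − 3 − 1 = 113.
One-sided p = P(T_{113} > t) ≈ 0.0046.
So 0.001 ≤ p < 0.01.

0.001 ≤ p < 0.01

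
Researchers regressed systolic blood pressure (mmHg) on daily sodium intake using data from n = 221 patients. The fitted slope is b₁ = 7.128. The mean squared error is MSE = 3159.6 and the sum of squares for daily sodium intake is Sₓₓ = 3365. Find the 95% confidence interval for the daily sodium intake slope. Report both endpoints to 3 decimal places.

SE(b₁) = √(MSE/Sₓₓ) = √(3159.6/3365) = 0.968999.
df = n − 2 = 219.
t* = t_{0.025, 219} = 1.970855.
Margin = t* × SE = 1.970855 × 0.968999 = 1.90976.
CI: 7.128 ± 1.90976 → (5.218, 9.038).
With 95% confidence, each one-unit increase in daily sodium intake is associated with a change of between 5.218 and 9.038 mmHg in systolic blood pressure.

(5.218, 9.038)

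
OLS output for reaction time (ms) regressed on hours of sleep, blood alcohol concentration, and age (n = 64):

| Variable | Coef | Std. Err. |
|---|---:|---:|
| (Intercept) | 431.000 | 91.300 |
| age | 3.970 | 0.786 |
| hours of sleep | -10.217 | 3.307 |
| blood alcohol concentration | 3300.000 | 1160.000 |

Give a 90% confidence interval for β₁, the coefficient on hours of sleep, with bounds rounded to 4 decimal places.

Read off: b = -10.217, SE = 3.307 for hours of sleep.
df = n − k − 1 = 64 − 3 − 1 = 60.
t* = t_{0.05, 60} = 1.670649.
Margin = t* × SE = 1.670649 × 3.307 = 5.524836.
CI: -10.217 ± 5.524836 → (-15.7418, -4.6922).

(-15.7418, -4.6922)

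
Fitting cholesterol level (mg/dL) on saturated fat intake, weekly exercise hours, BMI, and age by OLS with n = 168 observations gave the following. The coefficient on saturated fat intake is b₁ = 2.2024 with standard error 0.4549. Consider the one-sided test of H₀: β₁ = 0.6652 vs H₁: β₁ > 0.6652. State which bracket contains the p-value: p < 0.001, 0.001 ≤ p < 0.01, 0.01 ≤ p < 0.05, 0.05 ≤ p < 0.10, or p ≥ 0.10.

p < 0.001

t = (2.2024 − 0.6652) / 0.4549 = 3.379.
df = n − k − 1 = 168 − 4 − 1 = 163.
One-sided p = P(T_{163} > t) ≈ 0.0005.
So p < 0.001.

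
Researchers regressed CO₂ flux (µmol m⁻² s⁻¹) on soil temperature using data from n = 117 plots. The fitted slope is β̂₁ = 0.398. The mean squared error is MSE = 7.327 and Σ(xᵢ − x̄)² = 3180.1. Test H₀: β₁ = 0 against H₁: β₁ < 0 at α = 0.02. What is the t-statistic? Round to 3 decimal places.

t = 8.292

SE(β̂₁) = √(MSE/Sₓₓ) = √(7.327/3180.1) = 0.0480002.
t = 0.398 / 0.0480002 = 8.292.
df = n − 2 = 115.
One-sided p ≈ 1.0000, which is ≥ 0.02, so fail to reject H₀.
The data do not give significant evidence that the true slope on soil temperature is negative.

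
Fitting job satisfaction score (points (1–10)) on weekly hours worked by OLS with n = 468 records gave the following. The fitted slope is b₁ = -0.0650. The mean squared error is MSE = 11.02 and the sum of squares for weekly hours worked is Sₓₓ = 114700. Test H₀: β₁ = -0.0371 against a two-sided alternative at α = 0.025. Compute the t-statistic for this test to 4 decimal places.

t = -2.8464

SE(b₁) = √(MSE/Sₓₓ) = √(11.02/114700) = 0.00980187.
t = (-0.0650 − (-0.0371)) / 0.00980187 = -2.8464.
df = n − 2 = 466.
Two-sided p ≈ 0.0046, which is < 0.025, so reject H₀.
There is evidence that the true slope on weekly hours worked differs from -0.0371 points (1–10) per unit.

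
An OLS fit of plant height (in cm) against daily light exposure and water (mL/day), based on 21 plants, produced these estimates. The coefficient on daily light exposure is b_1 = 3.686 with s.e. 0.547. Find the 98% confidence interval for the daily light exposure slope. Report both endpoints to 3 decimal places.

(2.290, 5.082)

df = n − k − 1 = 21 − 2 − 1 = 18.
t* = t_{0.01, 18} = 2.55238.
Margin = t* × SE = 2.55238 × 0.547 = 1.39615.
CI: 3.686 ± 1.39615 → (2.290, 5.082).
With 98% confidence, each one-unit increase in daily light exposure is associated with a change of between 2.290 and 5.082 cm in plant height, holding the other predictors fixed.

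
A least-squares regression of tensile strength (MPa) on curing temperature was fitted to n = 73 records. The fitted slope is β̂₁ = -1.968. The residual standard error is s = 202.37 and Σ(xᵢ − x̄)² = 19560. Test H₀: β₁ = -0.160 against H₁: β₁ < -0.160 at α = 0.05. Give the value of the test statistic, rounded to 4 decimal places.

SE(β̂₁) = s/√Sₓₓ = 202.37/√19560 = 1.44698.
t = (-1.968 − (-0.160)) / 1.44698 = -1.2495.
df = n − 2 = 71.
One-sided p ≈ 0.1078, which is ≥ 0.05, so fail to reject H₀.
The data do not give significant evidence that the true slope on curing temperature is below -0.160 MPa per unit.

t = -1.2495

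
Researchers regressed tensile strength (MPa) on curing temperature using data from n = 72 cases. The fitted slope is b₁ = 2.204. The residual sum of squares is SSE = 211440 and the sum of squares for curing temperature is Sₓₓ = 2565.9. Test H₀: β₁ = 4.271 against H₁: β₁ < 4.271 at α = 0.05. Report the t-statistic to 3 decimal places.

MSE = SSE/(n − 2) = 211440/70 = 3020.57.
SE(b₁) = √(MSE/Sₓₓ) = √(3020.57/2565.9) = 1.08499.
t = (2.204 − 4.271) / 1.08499 = -1.905.
df = n − 2 = 70.
One-sided p ≈ 0.0304, which is < 0.05, so reject H₀.
There is evidence that the true slope on curing temperature is below 4.271 MPa per unit.

t = -1.905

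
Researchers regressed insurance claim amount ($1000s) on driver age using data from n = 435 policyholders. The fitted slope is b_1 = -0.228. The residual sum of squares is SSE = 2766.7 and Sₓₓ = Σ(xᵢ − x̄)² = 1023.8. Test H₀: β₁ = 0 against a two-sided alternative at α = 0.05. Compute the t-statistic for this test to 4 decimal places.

MSE = SSE/(n − 2) = 2766.7/433 = 6.38961.
SE(b_1) = √(MSE/Sₓₓ) = √(6.38961/1023.8) = 0.0790004.
t = -0.228 / 0.0790004 = -2.8861.
df = n − 2 = 433.
Two-sided p ≈ 0.0041, which is < 0.05, so reject H₀.
There is evidence that driver age is associated with insurance claim amount.

t = -2.8861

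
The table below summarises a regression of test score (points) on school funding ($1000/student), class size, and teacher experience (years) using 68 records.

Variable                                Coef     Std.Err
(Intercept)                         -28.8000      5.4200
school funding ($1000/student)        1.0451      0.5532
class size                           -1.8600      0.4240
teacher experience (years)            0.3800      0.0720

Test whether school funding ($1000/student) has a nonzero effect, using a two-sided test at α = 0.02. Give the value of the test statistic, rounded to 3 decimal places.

t = 1.889

Read off: b = 1.0451, SE = 0.5532 for school funding ($1000/student).
H₀: β₁ = 0 vs H₁: β₁ ≠ 0.
t = 1.0451 / 0.5532 = 1.889.
df = n − k − 1 = 68 − 3 − 1 = 64.
Two-sided p ≈ 0.0634, which is ≥ 0.02, so fail to reject H₀.
The data do not give significant evidence of an association between school funding ($1000/student) and test score, after adjusting for the other predictors.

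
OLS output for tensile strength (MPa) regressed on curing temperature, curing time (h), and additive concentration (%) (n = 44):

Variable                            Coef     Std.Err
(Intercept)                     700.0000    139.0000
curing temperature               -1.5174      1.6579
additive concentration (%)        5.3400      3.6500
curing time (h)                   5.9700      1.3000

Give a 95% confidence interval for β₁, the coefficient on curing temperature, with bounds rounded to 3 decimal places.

(-4.868, 1.833)

Read off: b = -1.5174, SE = 1.6579 for curing temperature.
df = n − k − 1 = 44 − 3 − 1 = 40.
t* = t_{0.025, 40} = 2.021075.
Margin = t* × SE = 2.021075 × 1.6579 = 3.35074.
CI: -1.5174 ± 3.35074 → (-4.868, 1.833).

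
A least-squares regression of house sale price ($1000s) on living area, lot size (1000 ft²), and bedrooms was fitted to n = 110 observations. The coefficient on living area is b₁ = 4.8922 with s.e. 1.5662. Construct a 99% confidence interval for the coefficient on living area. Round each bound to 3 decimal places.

(0.784, 9.000)

df = n − k − 1 = 110 − 3 − 1 = 106.
t* = t_{0.005, 106} = 2.623008.
Margin = t* × SE = 2.623008 × 1.5662 = 4.10816.
CI: 4.8922 ± 4.10816 → (0.784, 9.000).
With 99% confidence, each one-unit increase in living area is associated with a change of between 0.784 and 9.000 $1000s in house sale price, holding the other predictors fixed.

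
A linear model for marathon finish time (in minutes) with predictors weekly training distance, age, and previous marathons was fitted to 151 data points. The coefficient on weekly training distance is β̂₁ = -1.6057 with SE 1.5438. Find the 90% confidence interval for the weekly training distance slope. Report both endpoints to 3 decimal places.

(-4.161, 0.950)

df = n − k − 1 = 151 − 3 − 1 = 147.
t* = t_{0.05, 147} = 1.655285.
Margin = t* × SE = 1.655285 × 1.5438 = 2.55543.
CI: -1.6057 ± 2.55543 → (-4.161, 0.950).
With 90% confidence, each one-unit increase in weekly training distance is associated with a change of between -4.161 and 0.950 minutes in marathon finish time, holding the other predictors fixed.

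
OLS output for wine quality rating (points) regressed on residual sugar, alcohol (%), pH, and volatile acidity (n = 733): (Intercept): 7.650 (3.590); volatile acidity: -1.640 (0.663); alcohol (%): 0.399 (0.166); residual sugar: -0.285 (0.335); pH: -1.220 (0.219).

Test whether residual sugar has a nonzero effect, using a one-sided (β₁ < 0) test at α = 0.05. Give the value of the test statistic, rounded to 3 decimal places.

Read off: b = -0.285, SE = 0.335 for residual sugar.
H₀: β₁ = 0 vs H₁: β₁ < 0.
t = -0.285 / 0.335 = -0.851.
df = n − k − 1 = 733 − 4 − 1 = 728.
One-sided p ≈ 0.1976, which is ≥ 0.05, so fail to reject H₀.
The data do not give significant evidence that the true slope on residual sugar is negative, holding the other predictors fixed.

t = -0.851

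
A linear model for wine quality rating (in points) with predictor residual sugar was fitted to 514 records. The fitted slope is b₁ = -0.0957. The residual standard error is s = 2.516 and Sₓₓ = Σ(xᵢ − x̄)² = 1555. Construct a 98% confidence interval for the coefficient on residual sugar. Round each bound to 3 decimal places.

(-0.245, 0.053)

SE(b₁) = s/√Sₓₓ = 2.516/√1555 = 0.0638036.
df = n − 2 = 512.
t* = t_{0.01, 512} = 2.333653.
Margin = t* × SE = 2.333653 × 0.0638036 = 0.14890.
CI: -0.0957 ± 0.14890 → (-0.245, 0.053).
With 98% confidence, each one-unit increase in residual sugar is associated with a change of between -0.245 and 0.053 points in wine quality rating.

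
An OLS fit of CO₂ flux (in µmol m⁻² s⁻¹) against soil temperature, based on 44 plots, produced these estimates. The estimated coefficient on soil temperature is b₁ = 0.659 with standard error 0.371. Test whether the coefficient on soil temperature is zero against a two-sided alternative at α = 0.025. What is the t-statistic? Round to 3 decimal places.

t = 1.776

H₀: β₁ = 0 vs H₁: β₁ ≠ 0.
t = (b₁ − β₁⁰)/SE = 0.659 / 0.371 = 1.776.
df = n − 2 = 44 − 2 = 42.
Two-sided p ≈ 0.0829, which is ≥ 0.025, so fail to reject H₀.
The data do not give significant evidence of an association between soil temperature and CO₂ flux.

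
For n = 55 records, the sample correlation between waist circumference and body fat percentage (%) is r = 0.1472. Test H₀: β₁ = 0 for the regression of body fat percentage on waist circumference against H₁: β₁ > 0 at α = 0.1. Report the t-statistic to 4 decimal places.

t = 1.0834

t = r·√(n − 2)/√(1 − r²) = 0.1472·√53/√0.978332 = 1.0834.
df = n − 2 = 53.
One-sided p ≈ 0.1418, which is ≥ 0.1, so fail to reject H₀.
The data do not give significant evidence of a linear association between waist circumference and body fat percentage.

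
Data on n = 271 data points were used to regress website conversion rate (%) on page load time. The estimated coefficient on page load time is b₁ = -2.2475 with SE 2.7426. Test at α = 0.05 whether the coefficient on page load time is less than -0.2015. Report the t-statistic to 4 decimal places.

t = -0.7460

H₀: β₁ = -0.2015 vs H₁: β₁ < -0.2015.
t = (b₁ − β₁⁰)/SE = (-2.2475 − (-0.2015)) / 2.7426 = -0.7460.
df = n − 2 = 271 − 2 = 269.
One-sided p ≈ 0.2282, which is ≥ 0.05, so fail to reject H₀.
The data do not give significant evidence that the true slope on page load time is below -0.2015 % per unit.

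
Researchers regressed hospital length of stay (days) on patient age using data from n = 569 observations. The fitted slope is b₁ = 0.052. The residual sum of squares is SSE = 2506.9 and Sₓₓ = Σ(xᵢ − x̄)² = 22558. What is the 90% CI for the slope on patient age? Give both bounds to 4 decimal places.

MSE = SSE/(n − 2) = 2506.9/567 = 4.42134.
SE(b₁) = √(MSE/Sₓₓ) = √(4.42134/22558) = 0.014.
df = n − 2 = 567.
t* = t_{0.05, 567} = 1.647545.
Margin = t* × SE = 1.647545 × 0.014 = 0.023066.
CI: 0.052 ± 0.023066 → (0.0289, 0.0751).
With 90% confidence, each one-unit increase in patient age is associated with a change of between 0.0289 and 0.0751 days in hospital length of stay.

(0.0289, 0.0751)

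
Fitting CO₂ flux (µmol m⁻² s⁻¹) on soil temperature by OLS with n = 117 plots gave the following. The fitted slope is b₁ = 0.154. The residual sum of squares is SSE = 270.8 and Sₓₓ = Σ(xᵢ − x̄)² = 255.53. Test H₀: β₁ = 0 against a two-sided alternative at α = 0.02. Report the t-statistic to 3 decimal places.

MSE = SSE/(n − 2) = 270.8/115 = 2.35478.
SE(b₁) = √(MSE/Sₓₓ) = √(2.35478/255.53) = 0.0959963.
t = 0.154 / 0.0959963 = 1.604.
df = n − 2 = 115.
Two-sided p ≈ 0.1114, which is ≥ 0.02, so fail to reject H₀.
The data do not give significant evidence of an association between soil temperature and CO₂ flux.

t = 1.604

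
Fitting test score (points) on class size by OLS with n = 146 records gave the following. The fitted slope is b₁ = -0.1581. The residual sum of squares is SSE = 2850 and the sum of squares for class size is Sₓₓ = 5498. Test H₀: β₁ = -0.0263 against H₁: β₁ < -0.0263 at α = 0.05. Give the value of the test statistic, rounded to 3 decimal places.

MSE = SSE/(n − 2) = 2850/144 = 19.7917.
SE(b₁) = √(MSE/Sₓₓ) = √(19.7917/5498) = 0.0599983.
t = (-0.1581 − (-0.0263)) / 0.0599983 = -2.197.
df = n − 2 = 144.
One-sided p ≈ 0.0148, which is < 0.05, so reject H₀.
There is evidence that the true slope on class size is below -0.0263 points per unit.

t = -2.197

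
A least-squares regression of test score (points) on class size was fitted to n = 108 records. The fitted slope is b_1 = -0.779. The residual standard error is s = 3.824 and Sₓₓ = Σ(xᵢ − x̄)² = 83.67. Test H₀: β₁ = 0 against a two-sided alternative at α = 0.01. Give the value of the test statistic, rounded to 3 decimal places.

SE(b_1) = s/√Sₓₓ = 3.824/√83.67 = 0.418055.
t = -0.779 / 0.418055 = -1.863.
df = n − 2 = 106.
Two-sided p ≈ 0.0652, which is ≥ 0.01, so fail to reject H₀.
The data do not give significant evidence of an association between class size and test score.

t = -1.863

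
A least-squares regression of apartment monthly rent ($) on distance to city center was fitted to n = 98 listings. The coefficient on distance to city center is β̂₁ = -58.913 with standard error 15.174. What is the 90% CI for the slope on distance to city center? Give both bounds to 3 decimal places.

(-84.115, -33.711)

df = n − 2 = 98 − 2 = 96.
t* = t_{0.05, 96} = 1.660881.
Margin = t* × SE = 1.660881 × 15.174 = 25.20221.
CI: -58.913 ± 25.20221 → (-84.115, -33.711).
With 90% confidence, each one-unit increase in distance to city center is associated with a change of between -84.115 and -33.711 $ in apartment monthly rent.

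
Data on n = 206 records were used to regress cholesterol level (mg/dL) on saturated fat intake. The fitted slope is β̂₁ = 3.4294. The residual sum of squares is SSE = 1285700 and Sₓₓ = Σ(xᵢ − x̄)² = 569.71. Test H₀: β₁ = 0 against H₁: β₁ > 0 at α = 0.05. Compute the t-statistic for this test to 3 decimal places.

t = 1.031

MSE = SSE/(n − 2) = 1285700/204 = 6302.45.
SE(β̂₁) = √(MSE/Sₓₓ) = √(6302.45/569.71) = 3.32604.
t = 3.4294 / 3.32604 = 1.031.
df = n − 2 = 204.
One-sided p ≈ 0.1519, which is ≥ 0.05, so fail to reject H₀.
The data do not give significant evidence that the true slope on saturated fat intake is positive.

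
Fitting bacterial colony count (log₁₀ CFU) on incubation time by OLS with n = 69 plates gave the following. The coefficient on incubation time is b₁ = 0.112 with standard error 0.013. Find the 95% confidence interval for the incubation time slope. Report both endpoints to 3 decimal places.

(0.086, 0.138)

df = n − 2 = 69 − 2 = 67.
t* = t_{0.025, 67} = 1.996008.
Margin = t* × SE = 1.996008 × 0.013 = 0.02595.
CI: 0.112 ± 0.02595 → (0.086, 0.138).
With 95% confidence, each one-unit increase in incubation time is associated with a change of between 0.086 and 0.138 log₁₀ CFU in bacterial colony count.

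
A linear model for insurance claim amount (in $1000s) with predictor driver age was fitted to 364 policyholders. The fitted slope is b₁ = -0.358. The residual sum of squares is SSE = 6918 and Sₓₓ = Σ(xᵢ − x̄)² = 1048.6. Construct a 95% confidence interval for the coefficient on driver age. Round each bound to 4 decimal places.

(-0.6235, -0.0925)

MSE = SSE/(n − 2) = 6918/362 = 19.1105.
SE(b₁) = √(MSE/Sₓₓ) = √(19.1105/1048.6) = 0.134999.
df = n − 2 = 362.
t* = t_{0.025, 362} = 1.966539.
Margin = t* × SE = 1.966539 × 0.134999 = 0.265481.
CI: -0.358 ± 0.265481 → (-0.6235, -0.0925).
With 95% confidence, each one-unit increase in driver age is associated with a change of between -0.6235 and -0.0925 $1000s in insurance claim amount.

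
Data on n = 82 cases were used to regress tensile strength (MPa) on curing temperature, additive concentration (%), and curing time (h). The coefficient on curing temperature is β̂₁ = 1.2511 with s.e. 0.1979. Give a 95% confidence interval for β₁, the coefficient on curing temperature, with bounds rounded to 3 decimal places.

(0.857, 1.645)

df = n − k − 1 = 82 − 3 − 1 = 78.
t* = t_{0.025, 78} = 1.990847.
Margin = t* × SE = 1.990847 × 0.1979 = 0.39399.
CI: 1.2511 ± 0.39399 → (0.857, 1.645).
With 95% confidence, each one-unit increase in curing temperature is associated with a change of between 0.857 and 1.645 MPa in tensile strength, holding the other predictors fixed.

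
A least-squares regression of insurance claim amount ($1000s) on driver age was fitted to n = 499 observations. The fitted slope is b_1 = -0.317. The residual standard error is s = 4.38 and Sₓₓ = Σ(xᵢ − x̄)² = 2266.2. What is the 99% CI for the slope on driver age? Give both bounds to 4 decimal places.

SE(b_1) = s/√Sₓₓ = 4.38/√2266.2 = 0.0920079.
df = n − 2 = 497.
t* = t_{0.005, 497} = 2.585758.
Margin = t* × SE = 2.585758 × 0.0920079 = 0.237910.
CI: -0.317 ± 0.237910 → (-0.5549, -0.0791).
With 99% confidence, each one-unit increase in driver age is associated with a change of between -0.5549 and -0.0791 $1000s in insurance claim amount.

(-0.5549, -0.0791)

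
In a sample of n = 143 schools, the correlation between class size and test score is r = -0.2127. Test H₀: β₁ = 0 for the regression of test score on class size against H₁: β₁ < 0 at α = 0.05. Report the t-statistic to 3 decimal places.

t = -2.585

t = r·√(n − 2)/√(1 − r²) = -0.2127·√141/√0.954759 = -2.585.
df = n − 2 = 141.
One-sided p ≈ 0.0054, which is < 0.05, so reject H₀.
There is evidence of a linear association between class size and test score.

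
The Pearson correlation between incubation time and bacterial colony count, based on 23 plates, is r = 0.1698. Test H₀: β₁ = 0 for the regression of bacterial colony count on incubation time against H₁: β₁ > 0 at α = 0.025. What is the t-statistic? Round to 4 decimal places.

t = 0.7896

t = r·√(n − 2)/√(1 − r²) = 0.1698·√21/√0.971168 = 0.7896.
df = n − 2 = 21.
One-sided p ≈ 0.2193, which is ≥ 0.025, so fail to reject H₀.
The data do not give significant evidence of a linear association between incubation time and bacterial colony count.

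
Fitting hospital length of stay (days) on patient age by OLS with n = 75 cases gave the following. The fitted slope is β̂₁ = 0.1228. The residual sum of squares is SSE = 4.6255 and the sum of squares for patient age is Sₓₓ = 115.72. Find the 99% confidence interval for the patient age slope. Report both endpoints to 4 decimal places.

MSE = SSE/(n − 2) = 4.6255/73 = 0.063363.
SE(β̂₁) = √(MSE/Sₓₓ) = √(0.063363/115.72) = 0.0233999.
df = n − 2 = 73.
t* = t_{0.005, 73} = 2.644869.
Margin = t* × SE = 2.644869 × 0.0233999 = 0.061890.
CI: 0.1228 ± 0.061890 → (0.0609, 0.1847).
With 99% confidence, each one-unit increase in patient age is associated with a change of between 0.0609 and 0.1847 days in hospital length of stay.

(0.0609, 0.1847)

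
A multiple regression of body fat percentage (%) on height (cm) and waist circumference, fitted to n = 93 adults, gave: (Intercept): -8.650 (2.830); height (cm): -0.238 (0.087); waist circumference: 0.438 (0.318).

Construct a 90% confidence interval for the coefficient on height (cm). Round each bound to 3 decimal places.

Read off: b = -0.238, SE = 0.087 for height (cm).
df = n − k − 1 = 93 − 2 − 1 = 90.
t* = t_{0.05, 90} = 1.661961.
Margin = t* × SE = 1.661961 × 0.087 = 0.14459.
CI: -0.238 ± 0.14459 → (-0.383, -0.093).

(-0.383, -0.093)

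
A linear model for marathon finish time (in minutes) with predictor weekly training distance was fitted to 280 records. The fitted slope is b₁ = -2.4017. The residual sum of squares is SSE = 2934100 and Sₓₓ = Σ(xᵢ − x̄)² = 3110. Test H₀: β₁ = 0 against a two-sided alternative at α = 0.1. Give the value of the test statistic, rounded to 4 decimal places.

t = -1.3037

MSE = SSE/(n − 2) = 2934100/278 = 10554.3.
SE(b₁) = √(MSE/Sₓₓ) = √(10554.3/3110) = 1.84219.
t = -2.4017 / 1.84219 = -1.3037.
df = n − 2 = 278.
Two-sided p ≈ 0.1934, which is ≥ 0.1, so fail to reject H₀.
The data do not give significant evidence of an association between weekly training distance and marathon finish time.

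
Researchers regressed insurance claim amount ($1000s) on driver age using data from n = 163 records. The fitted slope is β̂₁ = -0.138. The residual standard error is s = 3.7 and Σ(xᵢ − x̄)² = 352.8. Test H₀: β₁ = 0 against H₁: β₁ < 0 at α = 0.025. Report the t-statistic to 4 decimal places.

SE(β̂₁) = s/√Sₓₓ = 3.7/√352.8 = 0.196987.
t = -0.138 / 0.196987 = -0.7006.
df = n − 2 = 161.
One-sided p ≈ 0.2423, which is ≥ 0.025, so fail to reject H₀.
The data do not give significant evidence that the true slope on driver age is negative.

t = -0.7006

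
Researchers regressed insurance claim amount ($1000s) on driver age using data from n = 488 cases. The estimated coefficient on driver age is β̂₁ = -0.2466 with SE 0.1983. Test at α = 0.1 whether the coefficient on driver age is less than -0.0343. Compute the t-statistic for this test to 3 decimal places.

H₀: β₁ = -0.0343 vs H₁: β₁ < -0.0343.
t = (β̂₁ − β₁⁰)/SE = (-0.2466 − (-0.0343)) / 0.1983 = -1.071.
df = n − 2 = 488 − 2 = 486.
One-sided p ≈ 0.1424, which is ≥ 0.1, so fail to reject H₀.
The data do not give significant evidence that the true slope on driver age is below -0.0343 $1000s per unit.

t = -1.071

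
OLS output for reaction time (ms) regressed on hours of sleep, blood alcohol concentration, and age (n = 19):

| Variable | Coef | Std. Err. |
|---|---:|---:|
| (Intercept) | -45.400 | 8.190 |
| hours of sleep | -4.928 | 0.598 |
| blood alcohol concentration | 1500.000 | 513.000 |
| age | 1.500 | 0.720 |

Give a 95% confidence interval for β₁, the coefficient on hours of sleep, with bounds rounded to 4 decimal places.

(-6.2026, -3.6534)

Read off: b = -4.928, SE = 0.598 for hours of sleep.
df = n − k − 1 = 19 − 3 − 1 = 15.
t* = t_{0.025, 15} = 2.13145.
Margin = t* × SE = 2.13145 × 0.598 = 1.274607.
CI: -4.928 ± 1.274607 → (-6.2026, -3.6534).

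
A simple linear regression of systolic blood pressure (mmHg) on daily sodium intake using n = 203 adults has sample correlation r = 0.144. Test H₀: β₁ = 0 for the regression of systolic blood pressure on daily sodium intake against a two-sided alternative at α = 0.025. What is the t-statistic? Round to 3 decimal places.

t = r·√(n − 2)/√(1 − r²) = 0.144·√201/√0.979264 = 2.063.
df = n − 2 = 201.
Two-sided p ≈ 0.0404, which is ≥ 0.025, so fail to reject H₀.
The data do not give significant evidence of a linear association between daily sodium intake and systolic blood pressure.

t = 2.063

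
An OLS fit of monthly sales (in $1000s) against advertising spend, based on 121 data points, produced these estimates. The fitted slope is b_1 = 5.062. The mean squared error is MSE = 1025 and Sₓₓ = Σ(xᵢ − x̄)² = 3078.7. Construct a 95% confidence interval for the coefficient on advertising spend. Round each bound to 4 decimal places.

(3.9195, 6.2045)

SE(b_1) = √(MSE/Sₓₓ) = √(1025/3078.7) = 0.577003.
df = n − 2 = 119.
t* = t_{0.025, 119} = 1.9801.
Margin = t* × SE = 1.9801 × 0.577003 = 1.142524.
CI: 5.062 ± 1.142524 → (3.9195, 6.2045).
With 95% confidence, each one-unit increase in advertising spend is associated with a change of between 3.9195 and 6.2045 $1000s in monthly sales.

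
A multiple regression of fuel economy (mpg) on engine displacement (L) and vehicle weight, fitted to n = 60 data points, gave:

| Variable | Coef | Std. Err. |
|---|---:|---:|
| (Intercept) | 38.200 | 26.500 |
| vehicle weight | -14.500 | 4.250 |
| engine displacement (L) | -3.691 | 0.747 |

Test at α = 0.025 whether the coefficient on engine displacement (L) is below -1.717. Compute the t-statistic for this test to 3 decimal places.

Read off: b = -3.691, SE = 0.747 for engine displacement (L).
H₀: β₁ = -1.717 vs H₁: β₁ < -1.717.
t = (-3.691 − (-1.717)) / 0.747 = -2.643.
df = n − k − 1 = 60 − 2 − 1 = 57.
One-sided p ≈ 0.0053, which is < 0.025, so reject H₀.
There is evidence that the true slope on engine displacement (L) is below -1.717 mpg per unit, holding the other predictors fixed.

t = -2.643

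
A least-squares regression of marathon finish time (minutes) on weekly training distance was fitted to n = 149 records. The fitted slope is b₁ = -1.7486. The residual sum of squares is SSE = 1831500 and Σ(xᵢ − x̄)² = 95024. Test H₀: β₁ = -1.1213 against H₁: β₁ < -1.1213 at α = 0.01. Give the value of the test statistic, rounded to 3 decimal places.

t = -1.732

MSE = SSE/(n − 2) = 1831500/147 = 12459.2.
SE(b₁) = √(MSE/Sₓₓ) = √(12459.2/95024) = 0.3621.
t = (-1.7486 − (-1.1213)) / 0.3621 = -1.732.
df = n − 2 = 147.
One-sided p ≈ 0.0427, which is ≥ 0.01, so fail to reject H₀.
The data do not give significant evidence that the true slope on weekly training distance is below -1.1213 minutes per unit.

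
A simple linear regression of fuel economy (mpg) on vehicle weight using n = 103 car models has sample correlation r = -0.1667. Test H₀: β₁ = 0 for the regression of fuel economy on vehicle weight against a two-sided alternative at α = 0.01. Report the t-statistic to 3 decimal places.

t = r·√(n − 2)/√(1 − r²) = -0.1667·√101/√0.972211 = -1.699.
df = n − 2 = 101.
Two-sided p ≈ 0.0924, which is ≥ 0.01, so fail to reject H₀.
The data do not give significant evidence of a linear association between vehicle weight and fuel economy.

t = -1.699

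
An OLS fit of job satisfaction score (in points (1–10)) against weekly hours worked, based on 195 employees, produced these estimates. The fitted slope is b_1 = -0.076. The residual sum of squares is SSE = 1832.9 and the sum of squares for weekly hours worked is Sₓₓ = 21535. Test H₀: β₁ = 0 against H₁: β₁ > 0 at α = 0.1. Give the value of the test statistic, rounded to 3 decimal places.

MSE = SSE/(n − 2) = 1832.9/193 = 9.49689.
SE(b_1) = √(MSE/Sₓₓ) = √(9.49689/21535) = 0.021.
t = -0.076 / 0.021 = -3.619.
df = n − 2 = 193.
One-sided p ≈ 0.9998, which is ≥ 0.1, so fail to reject H₀.
The data do not give significant evidence that the true slope on weekly hours worked is positive.

t = -3.619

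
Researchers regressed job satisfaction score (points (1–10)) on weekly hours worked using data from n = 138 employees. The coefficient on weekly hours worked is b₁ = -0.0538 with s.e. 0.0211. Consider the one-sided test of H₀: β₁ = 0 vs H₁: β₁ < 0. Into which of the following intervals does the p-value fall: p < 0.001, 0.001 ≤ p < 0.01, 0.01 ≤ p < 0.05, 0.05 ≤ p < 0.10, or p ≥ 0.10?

0.001 ≤ p < 0.01

t = -0.0538 / 0.0211 = -2.550.
df = n − 2 = 138 − 2 = 136.
One-sided p = P(T_{136} < t) ≈ 0.0059.
So 0.001 ≤ p < 0.01.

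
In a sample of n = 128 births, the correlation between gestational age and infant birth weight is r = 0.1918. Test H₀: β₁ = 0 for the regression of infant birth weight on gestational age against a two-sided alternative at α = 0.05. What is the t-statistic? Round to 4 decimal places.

t = 2.1937

t = r·√(n − 2)/√(1 − r²) = 0.1918·√126/√0.963213 = 2.1937.
df = n − 2 = 126.
Two-sided p ≈ 0.0301, which is < 0.05, so reject H₀.
There is evidence of a linear association between gestational age and infant birth weight.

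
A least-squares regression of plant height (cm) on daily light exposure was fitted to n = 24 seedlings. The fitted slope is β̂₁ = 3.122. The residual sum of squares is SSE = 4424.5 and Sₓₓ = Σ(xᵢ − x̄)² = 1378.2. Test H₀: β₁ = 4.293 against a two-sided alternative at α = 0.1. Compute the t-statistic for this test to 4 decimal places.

t = -3.0654

MSE = SSE/(n − 2) = 4424.5/22 = 201.114.
SE(β̂₁) = √(MSE/Sₓₓ) = √(201.114/1378.2) = 0.382001.
t = (3.122 − 4.293) / 0.382001 = -3.0654.
df = n − 2 = 22.
Two-sided p ≈ 0.0057, which is < 0.1, so reject H₀.
There is evidence that the true slope on daily light exposure differs from 4.293 cm per unit.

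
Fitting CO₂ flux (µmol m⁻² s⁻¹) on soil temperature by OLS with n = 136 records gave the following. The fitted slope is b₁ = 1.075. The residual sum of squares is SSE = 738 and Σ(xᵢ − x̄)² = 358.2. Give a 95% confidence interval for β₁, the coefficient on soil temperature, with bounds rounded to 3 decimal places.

MSE = SSE/(n − 2) = 738/134 = 5.50746.
SE(b₁) = √(MSE/Sₓₓ) = √(5.50746/358.2) = 0.123998.
df = n − 2 = 134.
t* = t_{0.025, 134} = 1.977826.
Margin = t* × SE = 1.977826 × 0.123998 = 0.24525.
CI: 1.075 ± 0.24525 → (0.830, 1.320).
With 95% confidence, each one-unit increase in soil temperature is associated with a change of between 0.830 and 1.320 µmol m⁻² s⁻¹ in CO₂ flux.

(0.830, 1.320)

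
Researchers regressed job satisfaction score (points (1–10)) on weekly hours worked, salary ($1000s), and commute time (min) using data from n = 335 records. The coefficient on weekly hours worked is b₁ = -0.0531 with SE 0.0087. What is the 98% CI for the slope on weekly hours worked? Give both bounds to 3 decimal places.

(-0.073, -0.033)

df = n − k − 1 = 335 − 3 − 1 = 331.
t* = t_{0.01, 331} = 2.337666.
Margin = t* × SE = 2.337666 × 0.0087 = 0.02034.
CI: -0.0531 ± 0.02034 → (-0.073, -0.033).
With 98% confidence, each one-unit increase in weekly hours worked is associated with a change of between -0.073 and -0.033 points (1–10) in job satisfaction score, holding the other predictors fixed.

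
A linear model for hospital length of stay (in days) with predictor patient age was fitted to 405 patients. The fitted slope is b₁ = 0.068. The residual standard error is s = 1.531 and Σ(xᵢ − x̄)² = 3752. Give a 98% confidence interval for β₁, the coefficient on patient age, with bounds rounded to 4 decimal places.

(0.0096, 0.1264)

SE(b₁) = s/√Sₓₓ = 1.531/√3752 = 0.0249945.
df = n − 2 = 403.
t* = t_{0.01, 403} = 2.335636.
Margin = t* × SE = 2.335636 × 0.0249945 = 0.058378.
CI: 0.068 ± 0.058378 → (0.0096, 0.1264).
With 98% confidence, each one-unit increase in patient age is associated with a change of between 0.0096 and 0.1264 days in hospital length of stay.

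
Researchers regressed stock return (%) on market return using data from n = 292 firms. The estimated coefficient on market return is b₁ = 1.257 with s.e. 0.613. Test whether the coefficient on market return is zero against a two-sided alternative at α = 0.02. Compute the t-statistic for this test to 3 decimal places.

H₀: β₁ = 0 vs H₁: β₁ ≠ 0.
t = (b₁ − β₁⁰)/SE = 1.257 / 0.613 = 2.051.
df = n − 2 = 292 − 2 = 290.
Two-sided p ≈ 0.0412, which is ≥ 0.02, so fail to reject H₀.
The data do not give significant evidence of an association between market return and stock return.

t = 2.051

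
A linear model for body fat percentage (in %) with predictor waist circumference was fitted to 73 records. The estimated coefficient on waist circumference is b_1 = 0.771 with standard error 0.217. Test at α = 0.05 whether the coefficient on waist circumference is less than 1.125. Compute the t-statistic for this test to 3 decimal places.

H₀: β₁ = 1.125 vs H₁: β₁ < 1.125.
t = (b_1 − β₁⁰)/SE = (0.771 − 1.125) / 0.217 = -1.631.
df = n − 2 = 73 − 2 = 71.
One-sided p ≈ 0.0536, which is ≥ 0.05, so fail to reject H₀.
The data do not give significant evidence that the true slope on waist circumference is below 1.125 % per unit.

t = -1.631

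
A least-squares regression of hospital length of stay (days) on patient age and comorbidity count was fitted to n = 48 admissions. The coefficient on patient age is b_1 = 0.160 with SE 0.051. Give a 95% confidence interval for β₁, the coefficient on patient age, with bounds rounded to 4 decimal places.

df = n − k − 1 = 48 − 2 − 1 = 45.
t* = t_{0.025, 45} = 2.014103.
Margin = t* × SE = 2.014103 × 0.051 = 0.102719.
CI: 0.160 ± 0.102719 → (0.0573, 0.2627).
With 95% confidence, each one-unit increase in patient age is associated with a change of between 0.0573 and 0.2627 days in hospital length of stay, holding the other predictors fixed.

(0.0573, 0.2627)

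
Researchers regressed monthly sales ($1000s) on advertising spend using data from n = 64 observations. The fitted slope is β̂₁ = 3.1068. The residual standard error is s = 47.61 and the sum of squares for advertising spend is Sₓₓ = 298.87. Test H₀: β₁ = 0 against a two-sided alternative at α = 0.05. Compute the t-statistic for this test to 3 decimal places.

t = 1.128

SE(β̂₁) = s/√Sₓₓ = 47.61/√298.87 = 2.75396.
t = 3.1068 / 2.75396 = 1.128.
df = n − 2 = 62.
Two-sided p ≈ 0.2636, which is ≥ 0.05, so fail to reject H₀.
The data do not give significant evidence of an association between advertising spend and monthly sales.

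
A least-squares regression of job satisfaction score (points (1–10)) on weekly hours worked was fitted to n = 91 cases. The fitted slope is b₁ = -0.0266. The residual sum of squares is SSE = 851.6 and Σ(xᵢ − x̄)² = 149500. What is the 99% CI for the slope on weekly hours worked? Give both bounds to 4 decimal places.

MSE = SSE/(n − 2) = 851.6/89 = 9.56854.
SE(b₁) = √(MSE/Sₓₓ) = √(9.56854/149500) = 0.00800023.
df = n − 2 = 89.
t* = t_{0.005, 89} = 2.632204.
Margin = t* × SE = 2.632204 × 0.00800023 = 0.021058.
CI: -0.0266 ± 0.021058 → (-0.0477, -0.0055).
With 99% confidence, each one-unit increase in weekly hours worked is associated with a change of between -0.0477 and -0.0055 points (1–10) in job satisfaction score.

(-0.0477, -0.0055)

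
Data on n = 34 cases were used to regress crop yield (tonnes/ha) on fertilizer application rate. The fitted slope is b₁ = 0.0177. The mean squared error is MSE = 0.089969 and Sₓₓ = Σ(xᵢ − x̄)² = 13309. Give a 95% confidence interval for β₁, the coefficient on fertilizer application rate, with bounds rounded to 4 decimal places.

(0.0124, 0.0230)

SE(b₁) = √(MSE/Sₓₓ) = √(0.089969/13309) = 0.0026.
df = n − 2 = 32.
t* = t_{0.025, 32} = 2.036933.
Margin = t* × SE = 2.036933 × 0.0026 = 0.005296.
CI: 0.0177 ± 0.005296 → (0.0124, 0.0230).
With 95% confidence, each one-unit increase in fertilizer application rate is associated with a change of between 0.0124 and 0.0230 tonnes/ha in crop yield.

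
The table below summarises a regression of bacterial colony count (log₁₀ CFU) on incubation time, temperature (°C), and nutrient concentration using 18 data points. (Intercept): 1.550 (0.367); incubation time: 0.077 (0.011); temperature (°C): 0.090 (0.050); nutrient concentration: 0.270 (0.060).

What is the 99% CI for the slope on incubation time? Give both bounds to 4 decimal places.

(0.0443, 0.1097)

Read off: b = 0.077, SE = 0.011 for incubation time.
df = n − k − 1 = 18 − 3 − 1 = 14.
t* = t_{0.005, 14} = 2.976843.
Margin = t* × SE = 2.976843 × 0.011 = 0.032745.
CI: 0.077 ± 0.032745 → (0.0443, 0.1097).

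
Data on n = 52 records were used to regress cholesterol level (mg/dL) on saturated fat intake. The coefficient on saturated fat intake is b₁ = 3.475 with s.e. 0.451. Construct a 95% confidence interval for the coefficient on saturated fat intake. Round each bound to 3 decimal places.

df = n − 2 = 52 − 2 = 50.
t* = t_{0.025, 50} = 2.008559.
Margin = t* × SE = 2.008559 × 0.451 = 0.90586.
CI: 3.475 ± 0.90586 → (2.569, 4.381).
With 95% confidence, each one-unit increase in saturated fat intake is associated with a change of between 2.569 and 4.381 mg/dL in cholesterol level.

(2.569, 4.381)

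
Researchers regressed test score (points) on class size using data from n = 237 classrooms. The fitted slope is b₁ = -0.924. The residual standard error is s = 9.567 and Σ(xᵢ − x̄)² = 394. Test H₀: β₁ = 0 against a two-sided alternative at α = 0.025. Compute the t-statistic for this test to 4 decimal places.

t = -1.9171

SE(b₁) = s/√Sₓₓ = 9.567/√394 = 0.481978.
t = -0.924 / 0.481978 = -1.9171.
df = n − 2 = 235.
Two-sided p ≈ 0.0564, which is ≥ 0.025, so fail to reject H₀.
The data do not give significant evidence of an association between class size and test score.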